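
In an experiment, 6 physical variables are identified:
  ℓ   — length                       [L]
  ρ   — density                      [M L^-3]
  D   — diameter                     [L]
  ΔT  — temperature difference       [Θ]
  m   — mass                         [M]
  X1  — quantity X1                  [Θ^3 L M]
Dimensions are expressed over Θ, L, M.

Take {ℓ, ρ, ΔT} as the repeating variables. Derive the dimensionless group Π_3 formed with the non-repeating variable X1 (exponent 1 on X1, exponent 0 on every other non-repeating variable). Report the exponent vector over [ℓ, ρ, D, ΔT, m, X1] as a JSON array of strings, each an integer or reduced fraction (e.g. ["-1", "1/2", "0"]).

["-4", "-1", "0", "-3", "0", "1"]

Write exponents as rows Θ,L,M / cols ℓ,ρ,D,ΔT,m,X1:
  Θ: [ 0  0  0  1  0  3]
  L: [ 1 -3  1  0  0  1]
  M: [ 0  1  0  0  1  1]
Echelon form has 3 nonzero rows (pivots: ℓ,ρ,ΔT)
Pivot set = {ℓ,ρ,ΔT}, free = {D,m,X1}
RREF:
  r0: [   1    0    1    0    3    4]
  r1: [   0    1    0    0    1    1]
  r2: [   0    0    0    1    0    3]
Fix exponent of X1 at 1, D at 0, m at 0; solve each RREF row for its pivot's exponent:
  r0: exp(ℓ) + (4)·1 = 0 ⇒ exp(ℓ) = -4
  r1: exp(ρ) + (1)·1 = 0 ⇒ exp(ρ) = -1
  r2: exp(ΔT) + (3)·1 = 0 ⇒ exp(ΔT) = -3
Π_3 = ℓ^-4 · ρ^-1 · ΔT^-3 · X1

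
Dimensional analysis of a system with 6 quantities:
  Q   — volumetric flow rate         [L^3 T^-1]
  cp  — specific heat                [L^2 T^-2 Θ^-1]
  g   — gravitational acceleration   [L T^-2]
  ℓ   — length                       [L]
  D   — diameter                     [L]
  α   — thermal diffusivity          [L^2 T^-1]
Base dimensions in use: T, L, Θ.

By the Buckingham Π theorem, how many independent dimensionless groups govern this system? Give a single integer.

Exponent matrix [T,L,Θ] × [Q,cp,g,ℓ,D,α]:
  T: [-1 -2 -2  0  0 -1]
  L: [ 3  2  1  1  1  2]
  Θ: [ 0 -1  0  0  0  0]
Echelon form has 3 nonzero rows (pivots: Q,cp,g)
n=6, r=3 ⇒ 3 dimensionless groups

3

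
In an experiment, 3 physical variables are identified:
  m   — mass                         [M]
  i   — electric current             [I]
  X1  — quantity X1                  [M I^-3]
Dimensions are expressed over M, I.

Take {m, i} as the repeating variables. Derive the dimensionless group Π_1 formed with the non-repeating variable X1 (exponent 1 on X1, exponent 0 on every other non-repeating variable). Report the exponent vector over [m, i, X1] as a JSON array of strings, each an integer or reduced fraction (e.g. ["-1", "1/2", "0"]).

Exponent matrix [M,I] × [m,i,X1]:
  M: [ 1  0  1]
  I: [ 0  1 -3]
Row reduction gives pivot columns m,i; rank = 2
Repeat: m,i; free: X1
RREF:
  r0: [   1    0    1]
  r1: [   0    1   -3]
Fix exponent of X1 at 1; solve each RREF row for its pivot's exponent:
  r0: exp(m) + (1)·1 = 0 ⇒ exp(m) = -1
  r1: exp(i) + (-3)·1 = 0 ⇒ exp(i) = 3
Π_1 = m^-1 · i^3 · X1

["-1", "3", "1"]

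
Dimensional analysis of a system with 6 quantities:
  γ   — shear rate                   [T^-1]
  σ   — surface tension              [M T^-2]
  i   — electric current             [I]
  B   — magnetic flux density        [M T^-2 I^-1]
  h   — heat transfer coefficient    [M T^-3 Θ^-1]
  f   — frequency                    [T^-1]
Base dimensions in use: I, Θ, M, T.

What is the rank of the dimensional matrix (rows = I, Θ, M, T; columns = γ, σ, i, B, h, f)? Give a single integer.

Write exponents as rows I,Θ,M,T / cols γ,σ,i,B,h,f:
  I: [ 0  0  1 -1  0  0]
  Θ: [ 0  0  0  0 -1  0]
  M: [ 0  1  0  1  1  0]
  T: [-1 -2  0 -2 -3 -1]
Echelon form has 4 nonzero rows (pivots: γ,σ,i,h)

4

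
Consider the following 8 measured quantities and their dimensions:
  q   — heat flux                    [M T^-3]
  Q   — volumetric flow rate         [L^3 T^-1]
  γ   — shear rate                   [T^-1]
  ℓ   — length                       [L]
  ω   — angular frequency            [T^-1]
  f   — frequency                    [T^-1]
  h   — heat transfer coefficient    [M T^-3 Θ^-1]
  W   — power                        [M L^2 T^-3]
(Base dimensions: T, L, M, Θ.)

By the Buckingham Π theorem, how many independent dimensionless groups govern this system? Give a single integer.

Exponent matrix [T,L,M,Θ] × [q,Q,γ,ℓ,ω,f,h,W]:
  T: [-3 -1 -1  0 -1 -1 -3 -3]
  L: [ 0  3  0  1  0  0  0  2]
  M: [ 1  0  0  0  0  0  1  1]
  Θ: [ 0  0  0  0  0  0 -1  0]
Row reduction gives pivot columns q,Q,γ,h; rank = 4
n=8, r=4 ⇒ 4 dimensionless groups

4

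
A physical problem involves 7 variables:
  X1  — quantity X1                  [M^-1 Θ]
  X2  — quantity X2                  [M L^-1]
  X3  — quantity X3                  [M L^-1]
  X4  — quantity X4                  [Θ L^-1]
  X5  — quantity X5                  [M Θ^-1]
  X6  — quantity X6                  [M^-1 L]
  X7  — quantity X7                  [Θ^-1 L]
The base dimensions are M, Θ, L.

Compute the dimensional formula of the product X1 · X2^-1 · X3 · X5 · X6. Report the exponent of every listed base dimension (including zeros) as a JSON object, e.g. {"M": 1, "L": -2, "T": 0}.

Write exponents as rows M,Θ,L / cols X1,X2,X3,X4,X5,X6,X7:
  M: [-1  1  1  0  1 -1  0]
  Θ: [ 1  0  0  1 -1  0 -1]
  L: [ 0 -1 -1 -1  0  1  1]
  [M]: (1)·-1+(-1)·1+(1)·1+(1)·1+(1)·-1 = -1
  [Θ]: (1)·1+(-1)·0+(1)·0+(1)·-1+(1)·0 = 0
  [L]: (1)·0+(-1)·-1+(1)·-1+(1)·0+(1)·1 = 1
⇒ M^-1 L

{"M": -1, "Θ": 0, "L": 1}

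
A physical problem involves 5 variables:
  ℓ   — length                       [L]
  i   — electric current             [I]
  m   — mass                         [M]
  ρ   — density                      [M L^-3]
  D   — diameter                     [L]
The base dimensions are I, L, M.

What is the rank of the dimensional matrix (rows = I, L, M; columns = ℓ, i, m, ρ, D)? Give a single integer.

3

Write exponents as rows I,L,M / cols ℓ,i,m,ρ,D:
  I: [ 0  1  0  0  0]
  L: [ 1  0  0 -3  1]
  M: [ 0  0  1  1  0]
Row reduction gives pivot columns ℓ,i,m; rank = 3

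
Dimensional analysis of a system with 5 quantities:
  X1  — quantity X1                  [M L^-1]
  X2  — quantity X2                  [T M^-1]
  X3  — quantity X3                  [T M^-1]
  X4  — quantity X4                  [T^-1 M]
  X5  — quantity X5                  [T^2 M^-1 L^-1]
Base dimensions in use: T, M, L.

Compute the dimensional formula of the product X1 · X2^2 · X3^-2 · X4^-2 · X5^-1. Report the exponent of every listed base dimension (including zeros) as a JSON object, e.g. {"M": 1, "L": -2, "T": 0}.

{"T": 0, "M": 0, "L": 0}

Dimensional matrix (T×M×L by X1×X2×X3×X4×X5):
  T: [ 0  1  1 -1  2]
  M: [ 1 -1 -1  1 -1]
  L: [-1  0  0  0 -1]
  [T]: (1)·0+(2)·1+(-2)·1+(-2)·-1+(-1)·2 = 0
  [M]: (1)·1+(2)·-1+(-2)·-1+(-2)·1+(-1)·-1 = 0
  [L]: (1)·-1+(2)·0+(-2)·0+(-2)·0+(-1)·-1 = 0
⇒ 1 (dimensionless)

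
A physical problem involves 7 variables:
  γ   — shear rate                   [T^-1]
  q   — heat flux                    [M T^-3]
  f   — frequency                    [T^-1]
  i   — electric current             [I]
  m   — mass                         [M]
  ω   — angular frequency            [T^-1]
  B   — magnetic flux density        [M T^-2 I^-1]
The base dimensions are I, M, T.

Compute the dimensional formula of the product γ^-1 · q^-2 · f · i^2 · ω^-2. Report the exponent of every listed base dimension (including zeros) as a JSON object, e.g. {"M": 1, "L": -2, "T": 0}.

{"I": 2, "M": -2, "T": 8}

Exponent matrix [I,M,T] × [γ,q,f,i,m,ω,B]:
  I: [ 0  0  0  1  0  0 -1]
  M: [ 0  1  0  0  1  0  1]
  T: [-1 -3 -1  0  0 -1 -2]
  [I]: (-1)·0+(-2)·0+(1)·0+(2)·1+(-2)·0 = 2
  [M]: (-1)·0+(-2)·1+(1)·0+(2)·0+(-2)·0 = -2
  [T]: (-1)·-1+(-2)·-3+(1)·-1+(2)·0+(-2)·-1 = 8
⇒ I^2 M^-2 T^8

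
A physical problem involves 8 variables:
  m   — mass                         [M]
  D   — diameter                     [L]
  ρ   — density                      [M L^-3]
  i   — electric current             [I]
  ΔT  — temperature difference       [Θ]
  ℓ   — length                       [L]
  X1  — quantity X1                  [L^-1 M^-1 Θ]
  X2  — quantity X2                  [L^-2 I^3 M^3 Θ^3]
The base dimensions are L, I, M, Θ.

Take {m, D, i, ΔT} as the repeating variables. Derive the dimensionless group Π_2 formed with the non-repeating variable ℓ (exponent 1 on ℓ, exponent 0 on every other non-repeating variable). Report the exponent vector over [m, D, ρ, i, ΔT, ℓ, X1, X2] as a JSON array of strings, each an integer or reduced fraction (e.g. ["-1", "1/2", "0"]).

Exponent matrix [L,I,M,Θ] × [m,D,ρ,i,ΔT,ℓ,X1,X2]:
  L: [ 0  1 -3  0  0  1 -1 -2]
  I: [ 0  0  0  1  0  0  0  3]
  M: [ 1  0  1  0  0  0 -1  3]
  Θ: [ 0  0  0  0  1  0  1  3]
Row reduction gives pivot columns m,D,i,ΔT; rank = 4
Repeat: m,D,i,ΔT; free: ρ,ℓ,X1,X2
RREF:
  r0: [   1    0    1    0    0    0   -1    3]
  r1: [   0    1   -3    0    0    1   -1   -2]
  r2: [   0    0    0    1    0    0    0    3]
  r3: [   0    0    0    0    1    0    1    3]
Fix exponent of ℓ at 1, ρ at 0, X1 at 0, X2 at 0; solve each RREF row for its pivot's exponent:
  r0: exp(m) + (0)·1 = 0 ⇒ exp(m) = 0
  r1: exp(D) + (1)·1 = 0 ⇒ exp(D) = -1
  r2: exp(i) + (0)·1 = 0 ⇒ exp(i) = 0
  r3: exp(ΔT) + (0)·1 = 0 ⇒ exp(ΔT) = 0
Π_2 = D^-1 · ℓ

["0", "-1", "0", "0", "0", "1", "0", "0"]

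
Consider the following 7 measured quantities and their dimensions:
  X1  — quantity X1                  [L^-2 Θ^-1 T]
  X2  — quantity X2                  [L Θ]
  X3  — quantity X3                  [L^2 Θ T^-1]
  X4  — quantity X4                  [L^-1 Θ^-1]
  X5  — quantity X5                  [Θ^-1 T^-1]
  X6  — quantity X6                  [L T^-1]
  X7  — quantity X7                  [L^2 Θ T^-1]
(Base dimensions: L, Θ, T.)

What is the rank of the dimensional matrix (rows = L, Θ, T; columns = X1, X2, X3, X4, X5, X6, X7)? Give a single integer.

2

Write exponents as rows L,Θ,T / cols X1,X2,X3,X4,X5,X6,X7:
  L: [-2  1  2 -1  0  1  2]
  Θ: [-1  1  1 -1 -1  0  1]
  T: [ 1  0 -1  0 -1 -1 -1]
Row reduction gives pivot columns X1,X2; rank = 2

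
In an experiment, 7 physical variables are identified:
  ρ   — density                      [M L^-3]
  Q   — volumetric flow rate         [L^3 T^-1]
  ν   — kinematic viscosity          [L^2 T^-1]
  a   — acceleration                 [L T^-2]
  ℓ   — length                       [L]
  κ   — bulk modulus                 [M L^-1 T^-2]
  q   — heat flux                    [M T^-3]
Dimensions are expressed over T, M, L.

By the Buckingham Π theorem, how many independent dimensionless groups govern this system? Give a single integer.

Exponent matrix [T,M,L] × [ρ,Q,ν,a,ℓ,κ,q]:
  T: [ 0 -1 -1 -2  0 -2 -3]
  M: [ 1  0  0  0  0  1  1]
  L: [-3  3  2  1  1 -1  0]
RREF → pivots at {ρ,Q,ν} ⇒ r = 3
n=7, r=3 ⇒ 4 dimensionless groups

4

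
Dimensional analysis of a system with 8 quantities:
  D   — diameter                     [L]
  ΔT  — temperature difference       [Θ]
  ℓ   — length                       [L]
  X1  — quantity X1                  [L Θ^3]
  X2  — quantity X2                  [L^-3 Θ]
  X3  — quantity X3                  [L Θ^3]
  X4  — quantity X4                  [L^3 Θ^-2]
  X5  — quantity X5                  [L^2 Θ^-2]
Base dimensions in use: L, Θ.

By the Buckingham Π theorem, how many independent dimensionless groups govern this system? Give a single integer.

Dimensional matrix (L×Θ by D×ΔT×ℓ×X1×X2×X3×X4×X5):
  L: [ 1  0  1  1 -3  1  3  2]
  Θ: [ 0  1  0  3  1  3 -2 -2]
Row reduction gives pivot columns D,ΔT; rank = 2
Π count = n − r = 8 − 2 = 6

6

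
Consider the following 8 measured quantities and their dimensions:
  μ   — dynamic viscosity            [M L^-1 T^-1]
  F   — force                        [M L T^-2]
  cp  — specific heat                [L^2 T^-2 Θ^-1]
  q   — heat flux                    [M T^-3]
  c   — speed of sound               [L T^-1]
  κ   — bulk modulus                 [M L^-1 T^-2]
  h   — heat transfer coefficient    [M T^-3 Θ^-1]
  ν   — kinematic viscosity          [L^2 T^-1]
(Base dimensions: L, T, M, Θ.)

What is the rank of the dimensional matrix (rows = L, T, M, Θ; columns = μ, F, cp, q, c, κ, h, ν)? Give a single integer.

Write exponents as rows L,T,M,Θ / cols μ,F,cp,q,c,κ,h,ν:
  L: [-1  1  2  0  1 -1  0  2]
  T: [-1 -2 -2 -3 -1 -2 -3 -1]
  M: [ 1  1  0  1  0  1  1  0]
  Θ: [ 0  0 -1  0  0  0 -1  0]
Row reduction gives pivot columns μ,F,cp,q; rank = 4

4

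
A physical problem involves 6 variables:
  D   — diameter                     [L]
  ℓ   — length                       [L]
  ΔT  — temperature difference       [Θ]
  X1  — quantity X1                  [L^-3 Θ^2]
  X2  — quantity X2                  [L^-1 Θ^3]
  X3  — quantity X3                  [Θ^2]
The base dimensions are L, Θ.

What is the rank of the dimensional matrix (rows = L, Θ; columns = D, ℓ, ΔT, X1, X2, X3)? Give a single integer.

Write exponents as rows L,Θ / cols D,ℓ,ΔT,X1,X2,X3:
  L: [ 1  1  0 -3 -1  0]
  Θ: [ 0  0  1  2  3  2]
Echelon form has 2 nonzero rows (pivots: D,ΔT)

2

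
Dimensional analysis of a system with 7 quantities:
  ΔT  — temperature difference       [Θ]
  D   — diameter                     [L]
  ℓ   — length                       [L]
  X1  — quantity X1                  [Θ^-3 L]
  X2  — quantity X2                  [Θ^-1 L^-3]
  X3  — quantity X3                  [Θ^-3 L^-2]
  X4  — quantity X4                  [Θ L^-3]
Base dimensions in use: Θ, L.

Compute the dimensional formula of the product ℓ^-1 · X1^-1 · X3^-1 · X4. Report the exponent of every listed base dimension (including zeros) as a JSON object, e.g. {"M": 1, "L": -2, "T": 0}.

Write exponents as rows Θ,L / cols ΔT,D,ℓ,X1,X2,X3,X4:
  Θ: [ 1  0  0 -3 -1 -3  1]
  L: [ 0  1  1  1 -3 -2 -3]
  [Θ]: (-1)·0+(-1)·-3+(-1)·-3+(1)·1 = 7
  [L]: (-1)·1+(-1)·1+(-1)·-2+(1)·-3 = -3
⇒ Θ^7 L^-3

{"Θ": 7, "L": -3}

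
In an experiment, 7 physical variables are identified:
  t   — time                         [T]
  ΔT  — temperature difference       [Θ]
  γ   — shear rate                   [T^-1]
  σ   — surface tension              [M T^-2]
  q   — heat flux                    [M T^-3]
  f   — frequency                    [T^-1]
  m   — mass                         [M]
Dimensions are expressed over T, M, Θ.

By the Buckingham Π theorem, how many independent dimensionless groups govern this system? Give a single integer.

Write exponents as rows T,M,Θ / cols t,ΔT,γ,σ,q,f,m:
  T: [ 1  0 -1 -2 -3 -1  0]
  M: [ 0  0  0  1  1  0  1]
  Θ: [ 0  1  0  0  0  0  0]
Row reduction gives pivot columns t,ΔT,σ; rank = 3
Π count = n − r = 7 − 3 = 4

4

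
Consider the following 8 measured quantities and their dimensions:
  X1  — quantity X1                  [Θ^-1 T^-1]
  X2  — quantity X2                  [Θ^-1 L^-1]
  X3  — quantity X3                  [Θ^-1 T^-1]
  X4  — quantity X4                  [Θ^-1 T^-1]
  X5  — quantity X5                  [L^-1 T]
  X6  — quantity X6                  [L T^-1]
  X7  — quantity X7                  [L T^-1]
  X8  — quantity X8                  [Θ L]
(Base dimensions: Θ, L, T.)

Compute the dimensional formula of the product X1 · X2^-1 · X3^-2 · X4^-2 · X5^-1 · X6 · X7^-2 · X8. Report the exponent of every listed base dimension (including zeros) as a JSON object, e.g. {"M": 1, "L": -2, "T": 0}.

{"Θ": 5, "L": 2, "T": 3}

Exponent matrix [Θ,L,T] × [X1,X2,X3,X4,X5,X6,X7,X8]:
  Θ: [-1 -1 -1 -1  0  0  0  1]
  L: [ 0 -1  0  0 -1  1  1  1]
  T: [-1  0 -1 -1  1 -1 -1  0]
  [Θ]: (1)·-1+(-1)·-1+(-2)·-1+(-2)·-1+(-1)·0+(1)·0+(-2)·0+(1)·1 = 5
  [L]: (1)·0+(-1)·-1+(-2)·0+(-2)·0+(-1)·-1+(1)·1+(-2)·1+(1)·1 = 2
  [T]: (1)·-1+(-1)·0+(-2)·-1+(-2)·-1+(-1)·1+(1)·-1+(-2)·-1+(1)·0 = 3
⇒ Θ^5 L^2 T^3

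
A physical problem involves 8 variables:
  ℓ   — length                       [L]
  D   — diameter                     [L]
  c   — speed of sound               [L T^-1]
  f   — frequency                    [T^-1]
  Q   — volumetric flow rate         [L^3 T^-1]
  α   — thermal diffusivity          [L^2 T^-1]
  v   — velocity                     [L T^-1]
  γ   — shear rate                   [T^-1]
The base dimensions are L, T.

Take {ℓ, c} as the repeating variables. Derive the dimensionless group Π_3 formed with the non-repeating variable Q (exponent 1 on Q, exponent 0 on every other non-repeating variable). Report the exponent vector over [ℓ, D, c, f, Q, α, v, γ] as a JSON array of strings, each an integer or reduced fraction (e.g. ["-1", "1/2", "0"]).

["-2", "0", "-1", "0", "1", "0", "0", "0"]

Exponent matrix [L,T] × [ℓ,D,c,f,Q,α,v,γ]:
  L: [ 1  1  1  0  3  2  1  0]
  T: [ 0  0 -1 -1 -1 -1 -1 -1]
Row reduction gives pivot columns ℓ,c; rank = 2
Pivot set = {ℓ,c}, free = {D,f,Q,α,v,γ}
RREF:
  r0: [   1    1    0   -1    2    1    0   -1]
  r1: [   0    0    1    1    1    1    1    1]
Fix exponent of Q at 1, D at 0, f at 0, α at 0, v at 0, γ at 0; solve each RREF row for its pivot's exponent:
  r0: exp(ℓ) + (2)·1 = 0 ⇒ exp(ℓ) = -2
  r1: exp(c) + (1)·1 = 0 ⇒ exp(c) = -1
Π_3 = ℓ^-2 · c^-1 · Q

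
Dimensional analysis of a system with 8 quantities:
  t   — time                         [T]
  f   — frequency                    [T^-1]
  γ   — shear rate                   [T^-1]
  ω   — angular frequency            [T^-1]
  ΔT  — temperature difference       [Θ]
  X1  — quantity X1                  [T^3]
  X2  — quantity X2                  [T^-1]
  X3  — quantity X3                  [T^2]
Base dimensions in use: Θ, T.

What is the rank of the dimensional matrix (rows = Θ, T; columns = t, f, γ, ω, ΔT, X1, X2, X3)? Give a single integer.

Write exponents as rows Θ,T / cols t,f,γ,ω,ΔT,X1,X2,X3:
  Θ: [ 0  0  0  0  1  0  0  0]
  T: [ 1 -1 -1 -1  0  3 -1  2]
Echelon form has 2 nonzero rows (pivots: t,ΔT)

2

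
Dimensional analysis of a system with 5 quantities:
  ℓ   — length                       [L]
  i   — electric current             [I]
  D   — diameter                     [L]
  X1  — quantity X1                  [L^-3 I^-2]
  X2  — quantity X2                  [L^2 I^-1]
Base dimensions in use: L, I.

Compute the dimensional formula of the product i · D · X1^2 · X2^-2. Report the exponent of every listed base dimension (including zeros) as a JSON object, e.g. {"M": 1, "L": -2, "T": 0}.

Write exponents as rows L,I / cols ℓ,i,D,X1,X2:
  L: [ 1  0  1 -3  2]
  I: [ 0  1  0 -2 -1]
  [L]: (1)·0+(1)·1+(2)·-3+(-2)·2 = -9
  [I]: (1)·1+(1)·0+(2)·-2+(-2)·-1 = -1
⇒ L^-9 I^-1

{"L": -9, "I": -1}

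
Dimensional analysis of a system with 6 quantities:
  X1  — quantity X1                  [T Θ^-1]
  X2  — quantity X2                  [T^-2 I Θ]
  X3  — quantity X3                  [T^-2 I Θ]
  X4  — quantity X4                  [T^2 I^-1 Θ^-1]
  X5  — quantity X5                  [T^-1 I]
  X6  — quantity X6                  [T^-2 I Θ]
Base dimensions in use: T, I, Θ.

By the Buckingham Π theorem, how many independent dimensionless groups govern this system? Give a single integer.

4

Dimensional matrix (T×I×Θ by X1×X2×X3×X4×X5×X6):
  T: [ 1 -2 -2  2 -1 -2]
  I: [ 0  1  1 -1  1  1]
  Θ: [-1  1  1 -1  0  1]
Echelon form has 2 nonzero rows (pivots: X1,X2)
Π count = n − r = 6 − 2 = 4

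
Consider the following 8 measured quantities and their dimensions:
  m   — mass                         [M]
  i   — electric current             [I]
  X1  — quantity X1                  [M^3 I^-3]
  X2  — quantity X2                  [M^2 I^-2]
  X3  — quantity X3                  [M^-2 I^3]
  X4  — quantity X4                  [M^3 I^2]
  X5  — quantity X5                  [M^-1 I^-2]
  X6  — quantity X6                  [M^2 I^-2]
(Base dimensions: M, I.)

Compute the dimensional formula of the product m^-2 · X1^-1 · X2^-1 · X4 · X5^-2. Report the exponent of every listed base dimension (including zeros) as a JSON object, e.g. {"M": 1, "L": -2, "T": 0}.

{"M": -2, "I": 11}

Exponent matrix [M,I] × [m,i,X1,X2,X3,X4,X5,X6]:
  M: [ 1  0  3  2 -2  3 -1  2]
  I: [ 0  1 -3 -2  3  2 -2 -2]
  [M]: (-2)·1+(-1)·3+(-1)·2+(1)·3+(-2)·-1 = -2
  [I]: (-2)·0+(-1)·-3+(-1)·-2+(1)·2+(-2)·-2 = 11
⇒ M^-2 I^11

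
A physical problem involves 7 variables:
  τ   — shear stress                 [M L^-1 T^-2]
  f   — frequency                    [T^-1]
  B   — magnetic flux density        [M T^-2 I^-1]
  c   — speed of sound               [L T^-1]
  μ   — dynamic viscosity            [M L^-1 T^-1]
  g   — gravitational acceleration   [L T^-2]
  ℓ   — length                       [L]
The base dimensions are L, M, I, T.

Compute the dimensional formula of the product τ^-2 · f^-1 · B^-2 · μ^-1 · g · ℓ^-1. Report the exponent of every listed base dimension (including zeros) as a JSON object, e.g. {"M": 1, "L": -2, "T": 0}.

Dimensional matrix (L×M×I×T by τ×f×B×c×μ×g×ℓ):
  L: [-1  0  0  1 -1  1  1]
  M: [ 1  0  1  0  1  0  0]
  I: [ 0  0 -1  0  0  0  0]
  T: [-2 -1 -2 -1 -1 -2  0]
  [L]: (-2)·-1+(-1)·0+(-2)·0+(-1)·-1+(1)·1+(-1)·1 = 3
  [M]: (-2)·1+(-1)·0+(-2)·1+(-1)·1+(1)·0+(-1)·0 = -5
  [I]: (-2)·0+(-1)·0+(-2)·-1+(-1)·0+(1)·0+(-1)·0 = 2
  [T]: (-2)·-2+(-1)·-1+(-2)·-2+(-1)·-1+(1)·-2+(-1)·0 = 8
⇒ L^3 M^-5 I^2 T^8

{"L": 3, "M": -5, "I": 2, "T": 8}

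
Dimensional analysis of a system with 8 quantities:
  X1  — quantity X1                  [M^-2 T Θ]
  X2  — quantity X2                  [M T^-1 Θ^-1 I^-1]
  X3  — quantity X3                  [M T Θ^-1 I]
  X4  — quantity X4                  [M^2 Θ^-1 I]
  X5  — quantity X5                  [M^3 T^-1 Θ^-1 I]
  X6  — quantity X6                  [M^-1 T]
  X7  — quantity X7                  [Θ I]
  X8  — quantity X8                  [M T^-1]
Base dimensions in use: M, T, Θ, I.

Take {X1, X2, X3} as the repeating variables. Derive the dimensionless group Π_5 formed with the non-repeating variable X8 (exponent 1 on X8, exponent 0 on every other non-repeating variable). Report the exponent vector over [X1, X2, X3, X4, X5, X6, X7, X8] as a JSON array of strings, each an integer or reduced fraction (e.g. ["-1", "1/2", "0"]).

["1", "1/2", "1/2", "0", "0", "0", "0", "1"]

Exponent matrix [M,T,Θ,I] × [X1,X2,X3,X4,X5,X6,X7,X8]:
  M: [-2  1  1  2  3 -1  0  1]
  T: [ 1 -1  1  0 -1  1  0 -1]
  Θ: [ 1 -1 -1 -1 -1  0  1  0]
  I: [ 0 -1  1  1  1  0  1  0]
Row reduction gives pivot columns X1,X2,X3; rank = 3
Pivot set = {X1,X2,X3}, free = {X4,X5,X6,X7,X8}
RREF:
  r0: [   1    0    0   -1   -2    1   -1   -1]
  r1: [   0    1    0 -1/2   -1  1/2 -3/2 -1/2]
  r2: [   0    0    1  1/2    0  1/2 -1/2 -1/2]
  r3: [   0    0    0    0    0    0    0    0]
Fix exponent of X8 at 1, X4 at 0, X5 at 0, X6 at 0, X7 at 0; solve each RREF row for its pivot's exponent:
  r0: exp(X1) + (-1)·1 = 0 ⇒ exp(X1) = 1
  r1: exp(X2) + (-1/2)·1 = 0 ⇒ exp(X2) = 1/2
  r2: exp(X3) + (-1/2)·1 = 0 ⇒ exp(X3) = 1/2
Π_5 = X1 · X2^(1/2) · X3^(1/2) · X8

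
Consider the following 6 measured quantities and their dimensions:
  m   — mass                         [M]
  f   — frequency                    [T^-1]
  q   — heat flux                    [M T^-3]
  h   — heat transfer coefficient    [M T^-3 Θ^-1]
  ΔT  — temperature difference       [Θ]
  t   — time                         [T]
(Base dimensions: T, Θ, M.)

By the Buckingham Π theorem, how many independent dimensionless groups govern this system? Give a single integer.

Write exponents as rows T,Θ,M / cols m,f,q,h,ΔT,t:
  T: [ 0 -1 -3 -3  0  1]
  Θ: [ 0  0  0 -1  1  0]
  M: [ 1  0  1  1  0  0]
Row reduction gives pivot columns m,f,h; rank = 3
n=6, r=3 ⇒ 3 dimensionless groups

3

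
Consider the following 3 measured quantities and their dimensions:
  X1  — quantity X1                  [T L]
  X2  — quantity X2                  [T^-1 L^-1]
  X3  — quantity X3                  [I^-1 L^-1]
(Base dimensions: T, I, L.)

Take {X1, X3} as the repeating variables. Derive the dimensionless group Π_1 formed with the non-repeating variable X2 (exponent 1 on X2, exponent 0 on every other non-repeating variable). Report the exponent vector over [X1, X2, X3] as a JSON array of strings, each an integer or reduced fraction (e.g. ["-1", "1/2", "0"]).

Dimensional matrix (T×I×L by X1×X2×X3):
  T: [ 1 -1  0]
  I: [ 0  0 -1]
  L: [ 1 -1 -1]
Echelon form has 2 nonzero rows (pivots: X1,X3)
Pivot set = {X1,X3}, free = {X2}
RREF:
  r0: [   1   -1    0]
  r1: [   0    0    1]
  r2: [   0    0    0]
Fix exponent of X2 at 1; solve each RREF row for its pivot's exponent:
  r0: exp(X1) + (-1)·1 = 0 ⇒ exp(X1) = 1
  r1: exp(X3) + (0)·1 = 0 ⇒ exp(X3) = 0
Π_1 = X1 · X2

["1", "1", "0"]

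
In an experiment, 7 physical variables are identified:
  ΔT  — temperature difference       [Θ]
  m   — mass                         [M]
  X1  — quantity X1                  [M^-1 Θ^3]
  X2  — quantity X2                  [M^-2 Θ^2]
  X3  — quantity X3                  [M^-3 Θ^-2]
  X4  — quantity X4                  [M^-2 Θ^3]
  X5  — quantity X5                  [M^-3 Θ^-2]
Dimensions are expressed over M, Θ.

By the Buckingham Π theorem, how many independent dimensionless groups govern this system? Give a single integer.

Write exponents as rows M,Θ / cols ΔT,m,X1,X2,X3,X4,X5:
  M: [ 0  1 -1 -2 -3 -2 -3]
  Θ: [ 1  0  3  2 -2  3 -2]
RREF → pivots at {ΔT,m} ⇒ r = 2
Π count = n − r = 7 − 2 = 5

5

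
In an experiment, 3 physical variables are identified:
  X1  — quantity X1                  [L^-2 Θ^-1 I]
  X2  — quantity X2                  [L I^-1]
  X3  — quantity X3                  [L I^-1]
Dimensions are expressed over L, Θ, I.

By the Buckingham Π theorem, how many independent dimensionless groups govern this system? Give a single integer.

1

Dimensional matrix (L×Θ×I by X1×X2×X3):
  L: [-2  1  1]
  Θ: [-1  0  0]
  I: [ 1 -1 -1]
RREF → pivots at {X1,X2} ⇒ r = 2
3 vars − rank 2 = 1 Π group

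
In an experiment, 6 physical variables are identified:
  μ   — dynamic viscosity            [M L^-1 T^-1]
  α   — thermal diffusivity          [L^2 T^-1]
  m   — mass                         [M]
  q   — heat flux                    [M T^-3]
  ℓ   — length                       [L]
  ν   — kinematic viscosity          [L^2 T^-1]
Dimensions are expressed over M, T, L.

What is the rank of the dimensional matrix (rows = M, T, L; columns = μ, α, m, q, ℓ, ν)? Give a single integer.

3

Exponent matrix [M,T,L] × [μ,α,m,q,ℓ,ν]:
  M: [ 1  0  1  1  0  0]
  T: [-1 -1  0 -3  0 -1]
  L: [-1  2  0  0  1  2]
Echelon form has 3 nonzero rows (pivots: μ,α,m)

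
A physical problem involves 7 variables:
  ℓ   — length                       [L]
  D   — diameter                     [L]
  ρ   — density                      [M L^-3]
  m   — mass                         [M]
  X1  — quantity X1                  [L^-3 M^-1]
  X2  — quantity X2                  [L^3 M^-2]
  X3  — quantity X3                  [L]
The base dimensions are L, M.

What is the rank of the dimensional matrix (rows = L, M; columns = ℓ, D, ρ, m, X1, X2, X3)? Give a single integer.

Exponent matrix [L,M] × [ℓ,D,ρ,m,X1,X2,X3]:
  L: [ 1  1 -3  0 -3  3  1]
  M: [ 0  0  1  1 -1 -2  0]
Row reduction gives pivot columns ℓ,ρ; rank = 2

2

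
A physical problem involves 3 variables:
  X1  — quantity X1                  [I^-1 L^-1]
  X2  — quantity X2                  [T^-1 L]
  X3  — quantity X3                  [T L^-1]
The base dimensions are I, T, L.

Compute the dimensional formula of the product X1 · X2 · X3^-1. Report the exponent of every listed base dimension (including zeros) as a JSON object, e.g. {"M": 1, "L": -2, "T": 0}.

{"I": -1, "T": -2, "L": 1}

Dimensional matrix (I×T×L by X1×X2×X3):
  I: [-1  0  0]
  T: [ 0 -1  1]
  L: [-1  1 -1]
  [I]: (1)·-1+(1)·0+(-1)·0 = -1
  [T]: (1)·0+(1)·-1+(-1)·1 = -2
  [L]: (1)·-1+(1)·1+(-1)·-1 = 1
⇒ I^-1 T^-2 L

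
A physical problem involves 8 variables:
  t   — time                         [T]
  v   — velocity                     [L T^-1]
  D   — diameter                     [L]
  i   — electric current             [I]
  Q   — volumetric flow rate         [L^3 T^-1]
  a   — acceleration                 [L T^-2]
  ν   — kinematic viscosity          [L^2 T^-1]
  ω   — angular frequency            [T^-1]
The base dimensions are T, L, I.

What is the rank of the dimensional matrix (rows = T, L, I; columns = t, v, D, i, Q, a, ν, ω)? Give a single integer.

Dimensional matrix (T×L×I by t×v×D×i×Q×a×ν×ω):
  T: [ 1 -1  0  0 -1 -2 -1 -1]
  L: [ 0  1  1  0  3  1  2  0]
  I: [ 0  0  0  1  0  0  0  0]
Echelon form has 3 nonzero rows (pivots: t,v,i)

3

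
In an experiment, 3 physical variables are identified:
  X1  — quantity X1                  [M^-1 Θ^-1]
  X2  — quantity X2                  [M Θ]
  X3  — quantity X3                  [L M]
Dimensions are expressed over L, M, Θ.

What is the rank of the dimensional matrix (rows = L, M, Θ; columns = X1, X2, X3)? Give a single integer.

2

Write exponents as rows L,M,Θ / cols X1,X2,X3:
  L: [ 0  0  1]
  M: [-1  1  1]
  Θ: [-1  1  0]
Echelon form has 2 nonzero rows (pivots: X1,X3)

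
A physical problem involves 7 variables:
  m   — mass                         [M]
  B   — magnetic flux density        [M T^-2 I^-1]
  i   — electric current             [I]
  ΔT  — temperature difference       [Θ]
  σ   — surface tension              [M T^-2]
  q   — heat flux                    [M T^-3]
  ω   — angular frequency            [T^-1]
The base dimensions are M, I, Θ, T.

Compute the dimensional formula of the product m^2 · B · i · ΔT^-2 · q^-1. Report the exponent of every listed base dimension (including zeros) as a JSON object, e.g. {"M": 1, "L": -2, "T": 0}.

Exponent matrix [M,I,Θ,T] × [m,B,i,ΔT,σ,q,ω]:
  M: [ 1  1  0  0  1  1  0]
  I: [ 0 -1  1  0  0  0  0]
  Θ: [ 0  0  0  1  0  0  0]
  T: [ 0 -2  0  0 -2 -3 -1]
  [M]: (2)·1+(1)·1+(1)·0+(-2)·0+(-1)·1 = 2
  [I]: (2)·0+(1)·-1+(1)·1+(-2)·0+(-1)·0 = 0
  [Θ]: (2)·0+(1)·0+(1)·0+(-2)·1+(-1)·0 = -2
  [T]: (2)·0+(1)·-2+(1)·0+(-2)·0+(-1)·-3 = 1
⇒ M^2 Θ^-2 T

{"M": 2, "I": 0, "Θ": -2, "T": 1}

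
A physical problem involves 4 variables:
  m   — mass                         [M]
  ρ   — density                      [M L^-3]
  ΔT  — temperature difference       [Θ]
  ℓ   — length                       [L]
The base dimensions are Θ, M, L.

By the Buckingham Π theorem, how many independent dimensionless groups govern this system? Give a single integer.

Dimensional matrix (Θ×M×L by m×ρ×ΔT×ℓ):
  Θ: [ 0  0  1  0]
  M: [ 1  1  0  0]
  L: [ 0 -3  0  1]
Row reduction gives pivot columns m,ρ,ΔT; rank = 3
4 vars − rank 3 = 1 Π group

1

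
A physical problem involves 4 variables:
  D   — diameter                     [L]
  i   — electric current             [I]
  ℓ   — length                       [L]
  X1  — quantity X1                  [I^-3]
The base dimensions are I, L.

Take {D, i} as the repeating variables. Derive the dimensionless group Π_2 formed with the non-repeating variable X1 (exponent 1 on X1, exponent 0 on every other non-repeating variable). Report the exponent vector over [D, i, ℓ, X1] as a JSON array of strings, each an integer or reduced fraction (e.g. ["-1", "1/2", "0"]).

Dimensional matrix (I×L by D×i×ℓ×X1):
  I: [ 0  1  0 -3]
  L: [ 1  0  1  0]
Echelon form has 2 nonzero rows (pivots: D,i)
Repeat: D,i; free: ℓ,X1
RREF:
  r0: [   1    0    1    0]
  r1: [   0    1    0   -3]
Fix exponent of X1 at 1, ℓ at 0; solve each RREF row for its pivot's exponent:
  r0: exp(D) + (0)·1 = 0 ⇒ exp(D) = 0
  r1: exp(i) + (-3)·1 = 0 ⇒ exp(i) = 3
Π_2 = i^3 · X1

["0", "3", "0", "1"]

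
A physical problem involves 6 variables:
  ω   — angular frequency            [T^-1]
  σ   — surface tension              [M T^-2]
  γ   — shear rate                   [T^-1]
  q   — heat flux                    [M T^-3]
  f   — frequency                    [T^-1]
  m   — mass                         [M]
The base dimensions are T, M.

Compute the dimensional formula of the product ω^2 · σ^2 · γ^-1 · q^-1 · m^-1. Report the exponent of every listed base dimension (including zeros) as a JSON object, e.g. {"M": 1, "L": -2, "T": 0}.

Dimensional matrix (T×M by ω×σ×γ×q×f×m):
  T: [-1 -2 -1 -3 -1  0]
  M: [ 0  1  0  1  0  1]
  [T]: (2)·-1+(2)·-2+(-1)·-1+(-1)·-3+(-1)·0 = -2
  [M]: (2)·0+(2)·1+(-1)·0+(-1)·1+(-1)·1 = 0
⇒ T^-2

{"T": -2, "M": 0}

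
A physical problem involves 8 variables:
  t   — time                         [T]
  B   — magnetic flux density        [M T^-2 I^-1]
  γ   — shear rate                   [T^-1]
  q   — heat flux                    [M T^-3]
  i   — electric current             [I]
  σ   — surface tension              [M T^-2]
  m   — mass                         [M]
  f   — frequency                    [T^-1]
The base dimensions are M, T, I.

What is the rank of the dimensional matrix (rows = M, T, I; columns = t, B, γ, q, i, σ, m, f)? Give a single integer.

3

Dimensional matrix (M×T×I by t×B×γ×q×i×σ×m×f):
  M: [ 0  1  0  1  0  1  1  0]
  T: [ 1 -2 -1 -3  0 -2  0 -1]
  I: [ 0 -1  0  0  1  0  0  0]
Row reduction gives pivot columns t,B,q; rank = 3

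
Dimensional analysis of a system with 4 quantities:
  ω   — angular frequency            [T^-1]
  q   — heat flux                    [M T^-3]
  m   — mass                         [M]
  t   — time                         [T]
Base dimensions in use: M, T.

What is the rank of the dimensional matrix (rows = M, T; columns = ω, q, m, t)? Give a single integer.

Dimensional matrix (M×T by ω×q×m×t):
  M: [ 0  1  1  0]
  T: [-1 -3  0  1]
Echelon form has 2 nonzero rows (pivots: ω,q)

2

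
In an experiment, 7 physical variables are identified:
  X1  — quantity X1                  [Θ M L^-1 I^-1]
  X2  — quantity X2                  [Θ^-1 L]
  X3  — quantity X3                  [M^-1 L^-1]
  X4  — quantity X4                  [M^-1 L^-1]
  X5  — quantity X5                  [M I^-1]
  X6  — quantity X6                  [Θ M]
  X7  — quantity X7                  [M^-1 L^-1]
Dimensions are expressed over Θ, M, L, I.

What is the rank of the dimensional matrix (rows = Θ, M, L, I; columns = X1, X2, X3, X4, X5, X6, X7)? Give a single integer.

Exponent matrix [Θ,M,L,I] × [X1,X2,X3,X4,X5,X6,X7]:
  Θ: [ 1 -1  0  0  0  1  0]
  M: [ 1  0 -1 -1  1  1 -1]
  L: [-1  1 -1 -1  0  0 -1]
  I: [-1  0  0  0 -1  0  0]
Row reduction gives pivot columns X1,X2,X3; rank = 3

3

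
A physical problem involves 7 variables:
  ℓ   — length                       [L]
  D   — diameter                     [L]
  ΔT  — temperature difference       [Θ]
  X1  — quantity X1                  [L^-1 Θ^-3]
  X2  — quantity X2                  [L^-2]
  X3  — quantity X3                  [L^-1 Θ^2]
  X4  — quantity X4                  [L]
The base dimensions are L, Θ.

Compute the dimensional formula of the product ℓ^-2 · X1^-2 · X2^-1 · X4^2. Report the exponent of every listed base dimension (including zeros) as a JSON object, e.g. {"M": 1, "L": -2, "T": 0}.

Exponent matrix [L,Θ] × [ℓ,D,ΔT,X1,X2,X3,X4]:
  L: [ 1  1  0 -1 -2 -1  1]
  Θ: [ 0  0  1 -3  0  2  0]
  [L]: (-2)·1+(-2)·-1+(-1)·-2+(2)·1 = 4
  [Θ]: (-2)·0+(-2)·-3+(-1)·0+(2)·0 = 6
⇒ L^4 Θ^6

{"L": 4, "Θ": 6}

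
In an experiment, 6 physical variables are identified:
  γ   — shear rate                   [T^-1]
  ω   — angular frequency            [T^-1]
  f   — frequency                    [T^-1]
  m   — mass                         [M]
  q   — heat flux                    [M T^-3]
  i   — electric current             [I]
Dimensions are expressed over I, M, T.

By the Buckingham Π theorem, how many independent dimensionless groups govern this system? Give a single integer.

3

Exponent matrix [I,M,T] × [γ,ω,f,m,q,i]:
  I: [ 0  0  0  0  0  1]
  M: [ 0  0  0  1  1  0]
  T: [-1 -1 -1  0 -3  0]
RREF → pivots at {γ,m,i} ⇒ r = 3
n=6, r=3 ⇒ 3 dimensionless groups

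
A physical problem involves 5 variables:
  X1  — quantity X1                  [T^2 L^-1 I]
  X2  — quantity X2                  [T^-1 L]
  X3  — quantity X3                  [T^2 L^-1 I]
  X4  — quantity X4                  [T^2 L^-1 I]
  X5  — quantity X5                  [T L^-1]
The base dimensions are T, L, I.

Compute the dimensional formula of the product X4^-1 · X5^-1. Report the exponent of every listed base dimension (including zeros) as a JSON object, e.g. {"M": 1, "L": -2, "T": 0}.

Exponent matrix [T,L,I] × [X1,X2,X3,X4,X5]:
  T: [ 2 -1  2  2  1]
  L: [-1  1 -1 -1 -1]
  I: [ 1  0  1  1  0]
  [T]: (-1)·2+(-1)·1 = -3
  [L]: (-1)·-1+(-1)·-1 = 2
  [I]: (-1)·1+(-1)·0 = -1
⇒ T^-3 L^2 I^-1

{"T": -3, "L": 2, "I": -1}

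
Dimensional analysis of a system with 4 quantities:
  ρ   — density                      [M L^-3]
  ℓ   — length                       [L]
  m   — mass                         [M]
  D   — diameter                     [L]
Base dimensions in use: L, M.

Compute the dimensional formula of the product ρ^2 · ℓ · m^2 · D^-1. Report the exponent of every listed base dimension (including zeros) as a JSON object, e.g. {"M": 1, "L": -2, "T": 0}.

{"L": -6, "M": 4}

Write exponents as rows L,M / cols ρ,ℓ,m,D:
  L: [-3  1  0  1]
  M: [ 1  0  1  0]
  [L]: (2)·-3+(1)·1+(2)·0+(-1)·1 = -6
  [M]: (2)·1+(1)·0+(2)·1+(-1)·0 = 4
⇒ L^-6 M^4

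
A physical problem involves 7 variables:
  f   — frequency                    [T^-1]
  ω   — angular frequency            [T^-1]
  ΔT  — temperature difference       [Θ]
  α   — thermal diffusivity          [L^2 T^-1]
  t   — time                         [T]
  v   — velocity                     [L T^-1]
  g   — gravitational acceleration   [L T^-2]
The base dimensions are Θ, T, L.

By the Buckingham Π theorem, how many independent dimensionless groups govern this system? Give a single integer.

4

Exponent matrix [Θ,T,L] × [f,ω,ΔT,α,t,v,g]:
  Θ: [ 0  0  1  0  0  0  0]
  T: [-1 -1  0 -1  1 -1 -2]
  L: [ 0  0  0  2  0  1  1]
RREF → pivots at {f,ΔT,α} ⇒ r = 3
Π count = n − r = 7 − 3 = 4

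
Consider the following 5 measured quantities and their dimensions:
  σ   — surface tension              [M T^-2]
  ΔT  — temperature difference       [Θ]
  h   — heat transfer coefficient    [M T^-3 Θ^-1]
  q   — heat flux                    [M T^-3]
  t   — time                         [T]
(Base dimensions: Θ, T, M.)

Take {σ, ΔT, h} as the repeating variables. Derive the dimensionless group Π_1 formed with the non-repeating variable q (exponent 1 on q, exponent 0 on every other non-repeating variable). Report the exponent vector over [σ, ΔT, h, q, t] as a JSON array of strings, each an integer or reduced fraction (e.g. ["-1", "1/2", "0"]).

["0", "-1", "-1", "1", "0"]

Dimensional matrix (Θ×T×M by σ×ΔT×h×q×t):
  Θ: [ 0  1 -1  0  0]
  T: [-2  0 -3 -3  1]
  M: [ 1  0  1  1  0]
RREF → pivots at {σ,ΔT,h} ⇒ r = 3
Pivot set = {σ,ΔT,h}, free = {q,t}
RREF:
  r0: [   1    0    0    0    1]
  r1: [   0    1    0    1   -1]
  r2: [   0    0    1    1   -1]
Fix exponent of q at 1, t at 0; solve each RREF row for its pivot's exponent:
  r0: exp(σ) + (0)·1 = 0 ⇒ exp(σ) = 0
  r1: exp(ΔT) + (1)·1 = 0 ⇒ exp(ΔT) = -1
  r2: exp(h) + (1)·1 = 0 ⇒ exp(h) = -1
Π_1 = ΔT^-1 · h^-1 · q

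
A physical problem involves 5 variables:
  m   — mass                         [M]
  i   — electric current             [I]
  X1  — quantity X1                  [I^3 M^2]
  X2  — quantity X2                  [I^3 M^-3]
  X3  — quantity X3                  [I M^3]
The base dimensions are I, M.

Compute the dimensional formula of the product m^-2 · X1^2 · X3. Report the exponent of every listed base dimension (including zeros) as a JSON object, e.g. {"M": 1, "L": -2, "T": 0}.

Exponent matrix [I,M] × [m,i,X1,X2,X3]:
  I: [ 0  1  3  3  1]
  M: [ 1  0  2 -3  3]
  [I]: (-2)·0+(2)·3+(1)·1 = 7
  [M]: (-2)·1+(2)·2+(1)·3 = 5
⇒ I^7 M^5

{"I": 7, "M": 5}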